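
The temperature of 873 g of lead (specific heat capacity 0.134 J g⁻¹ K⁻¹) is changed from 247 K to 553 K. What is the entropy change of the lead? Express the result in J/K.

ΔS = ∫dQ_rev/T = m c ln(T₂/T₁) = 873 × 0.134 × ln(553/247) = 94.3 J/K.

ΔS = 94.3 J/K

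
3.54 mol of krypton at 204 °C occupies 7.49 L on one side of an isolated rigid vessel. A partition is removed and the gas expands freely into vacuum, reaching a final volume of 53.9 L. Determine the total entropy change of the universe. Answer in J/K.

No heat is exchanged and no work is done, so the ideal-gas temperature stays constant.
Entropy is a state function; using a reversible isothermal path, ΔS_gas = nR ln(V₂/V₁) = 3.54 × 8.314 × ln(53.9/7.49) = 58.1 J/K.
The insulated surroundings exchange no heat, so ΔS_surr = 0 and ΔS_universe = ΔS_gas.

ΔS_universe = 58.1 J/K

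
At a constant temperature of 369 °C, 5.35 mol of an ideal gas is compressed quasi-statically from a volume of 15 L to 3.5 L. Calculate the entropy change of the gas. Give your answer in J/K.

ΔS_gas = -64.7 J/K

For an isothermal ideal gas ΔS_gas = nR ln(V₂/V₁) = 5.35 × 8.314 × ln(3.5/15) = -64.7 J/K.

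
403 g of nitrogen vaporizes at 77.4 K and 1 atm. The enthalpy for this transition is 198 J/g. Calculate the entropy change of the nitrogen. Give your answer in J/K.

Heat absorbed by the substance: Q = mL = 403 × 198 = 79794 J.
At constant T, ΔS = Q_rev/T = 79794 / 77.4 = 1030 J/K.

ΔS = 1030 J/K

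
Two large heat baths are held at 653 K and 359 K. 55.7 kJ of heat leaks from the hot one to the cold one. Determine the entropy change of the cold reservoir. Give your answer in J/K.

ΔS_cold = 155 J/K

The cold reservoir gains heat Q, so ΔS_cold = +Q/T_C = 55700/359 = 155 J/K.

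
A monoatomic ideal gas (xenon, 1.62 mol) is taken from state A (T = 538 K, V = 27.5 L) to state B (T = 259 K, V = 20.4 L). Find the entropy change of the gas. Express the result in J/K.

ΔS = -18.8 J/K

Entropy is a state function: ΔS = nC_V ln(T₂/T₁) + nR ln(V₂/V₁), with C_V = 3R/2 = 12.47 J mol⁻¹ K⁻¹ for a monoatomic ideal gas.
ΔS = 1.62 × [12.47 × ln(259/538) + 8.314 × ln(20.4/27.5)] = -18.8 J/K.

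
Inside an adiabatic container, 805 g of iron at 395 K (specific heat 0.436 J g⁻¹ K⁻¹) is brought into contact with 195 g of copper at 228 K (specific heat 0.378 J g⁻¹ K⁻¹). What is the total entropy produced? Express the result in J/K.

ΔS_total = 8.14 J/K

Energy balance: T_f = (m₁c₁T₁ + m₂c₂T₂)/(m₁c₁ + m₂c₂) = 366.02 K.
ΔS₁ = m₁c₁ ln(T_f/T₁) = 350.98 × ln(366.02/395) = -26.75 J/K.
ΔS₂ = m₂c₂ ln(T_f/T₂) = 73.71 × ln(366.02/228) = 34.89 J/K.
ΔS_total = -26.75 + 34.89 = 8.14 J/K.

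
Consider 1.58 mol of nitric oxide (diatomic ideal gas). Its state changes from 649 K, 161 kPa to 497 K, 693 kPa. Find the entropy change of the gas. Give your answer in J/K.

ΔS = nC_p ln(T₂/T₁) − nR ln(P₂/P₁), with C_p = 7R/2 = 29.1 J mol⁻¹ K⁻¹ for a diatomic ideal gas.
ΔS = 1.58 × [29.1 × ln(497/649) − 8.314 × ln(693/161)] = -31.4 J/K.

ΔS = -31.4 J/K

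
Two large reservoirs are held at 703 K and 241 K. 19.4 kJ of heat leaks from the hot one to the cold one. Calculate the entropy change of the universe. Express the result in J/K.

ΔS_total = 52.9 J/K

ΔS_hot = −Q/T_H = −19400/703 = -27.6 J/K and ΔS_cold = +Q/T_C = 19400/241 = 80.5 J/K.
ΔS_total = -27.6 + 80.5 = 52.9 J/K, positive as the second law requires.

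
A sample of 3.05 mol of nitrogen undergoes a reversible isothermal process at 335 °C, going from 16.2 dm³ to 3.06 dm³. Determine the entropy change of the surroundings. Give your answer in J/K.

For an isothermal ideal gas ΔS_gas = nR ln(V₂/V₁) = 3.05 × 8.314 × ln(3.06/16.2) = -42.3 J/K.
The process is reversible, so ΔS_surr = −ΔS_gas = 42.3 J/K and ΔS_universe = 0.

ΔS_surr = 42.3 J/K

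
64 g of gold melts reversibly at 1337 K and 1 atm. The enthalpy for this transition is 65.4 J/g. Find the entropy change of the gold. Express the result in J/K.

Heat absorbed by the substance: Q = mL = 64 × 65.4 = 4185.6 J.
At constant T, ΔS = Q_rev/T = 4185.6 / 1337 = 3.13 J/K.

ΔS = 3.13 J/K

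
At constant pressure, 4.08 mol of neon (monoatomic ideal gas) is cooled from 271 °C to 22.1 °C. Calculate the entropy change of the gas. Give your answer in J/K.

ΔS = -51.8 J/K

In kelvin: T₁ = 544.15 K, T₂ = 295.25 K. At constant pressure, ΔS = nC_p ln(T₂/T₁) with C_p = 5R/2 = 20.79 J mol⁻¹ K⁻¹.
ΔS = 4.08 × 20.79 × ln(295.25/544.15) = -51.8 J/K.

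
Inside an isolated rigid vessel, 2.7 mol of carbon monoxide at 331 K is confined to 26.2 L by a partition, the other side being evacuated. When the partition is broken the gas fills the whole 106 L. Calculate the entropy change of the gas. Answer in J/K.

ΔS_gas = 31.4 J/K

For an ideal gas in free expansion Q = 0 and W = 0, so T is unchanged.
Entropy is a state function; using a reversible isothermal path, ΔS_gas = nR ln(V₂/V₁) = 2.7 × 8.314 × ln(106/26.2) = 31.4 J/K.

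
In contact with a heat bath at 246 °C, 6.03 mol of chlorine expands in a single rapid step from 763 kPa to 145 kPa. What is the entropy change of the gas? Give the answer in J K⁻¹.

Entropy is a state function, so ΔS_gas depends only on the end states.
For an isothermal ideal gas ΔS_gas = nR ln(P₁/P₂) = 6.03 × 8.314 × ln(763/145) = 83.2 J/K.

ΔS_gas = 83.2 J/K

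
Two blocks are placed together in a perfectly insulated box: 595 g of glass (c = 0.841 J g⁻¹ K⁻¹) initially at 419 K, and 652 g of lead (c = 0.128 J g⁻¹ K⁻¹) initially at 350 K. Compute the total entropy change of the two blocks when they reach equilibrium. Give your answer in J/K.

Energy balance: T_f = (m₁c₁T₁ + m₂c₂T₂)/(m₁c₁ + m₂c₂) = 409.14 K.
ΔS₁ = m₁c₁ ln(T_f/T₁) = 500.395 × ln(409.14/419) = -11.92 J/K.
ΔS₂ = m₂c₂ ln(T_f/T₂) = 83.456 × ln(409.14/350) = 13.03 J/K.
ΔS_total = -11.92 + 13.03 = 1.11 J/K.

ΔS_total = 1.11 J/K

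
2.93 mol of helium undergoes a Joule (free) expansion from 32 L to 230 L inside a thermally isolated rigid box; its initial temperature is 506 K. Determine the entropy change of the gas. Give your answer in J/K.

For an ideal gas in free expansion Q = 0 and W = 0, so T is unchanged.
Entropy is a state function; using a reversible isothermal path, ΔS_gas = nR ln(V₂/V₁) = 2.93 × 8.314 × ln(230/32) = 48 J/K.

ΔS_gas = 48 J/K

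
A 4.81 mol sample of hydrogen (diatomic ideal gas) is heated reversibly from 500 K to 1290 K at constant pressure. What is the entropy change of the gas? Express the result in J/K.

ΔS = 133 J/K

At constant pressure, ΔS = nC_p ln(T₂/T₁) with C_p = 7R/2 = 29.1 J mol⁻¹ K⁻¹.
ΔS = 4.81 × 29.1 × ln(1290/500) = 133 J/K.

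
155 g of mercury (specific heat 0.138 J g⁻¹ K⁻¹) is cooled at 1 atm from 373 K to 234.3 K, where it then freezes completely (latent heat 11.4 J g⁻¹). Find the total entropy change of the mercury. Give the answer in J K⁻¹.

ΔS = -17.5 J/K

Cooling step: ΔS₁ = m c ln(T_tr/T_i) = 155 × 0.138 × ln(234.3/373) = -9.946 J/K.
Phase change: ΔS₂ = −mL/T_tr = −155 × 11.4 / 234.3 = -7.542 J/K.
ΔS_total = (-9.946) + (-7.542) = -17.5 J/K.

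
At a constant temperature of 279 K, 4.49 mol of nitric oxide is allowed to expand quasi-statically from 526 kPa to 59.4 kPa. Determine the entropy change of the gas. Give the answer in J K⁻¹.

ΔS_gas = 81.4 J/K

For an isothermal ideal gas ΔS_gas = nR ln(P₁/P₂) = 4.49 × 8.314 × ln(526/59.4) = 81.4 J/K.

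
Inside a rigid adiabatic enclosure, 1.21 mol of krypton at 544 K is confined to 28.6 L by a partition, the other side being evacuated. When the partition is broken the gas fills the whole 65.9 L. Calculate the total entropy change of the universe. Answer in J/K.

For an ideal gas in free expansion Q = 0 and W = 0, so T is unchanged.
Entropy is a state function; using a reversible isothermal path, ΔS_gas = nR ln(V₂/V₁) = 1.21 × 8.314 × ln(65.9/28.6) = 8.4 J/K.
The insulated surroundings exchange no heat, so ΔS_surr = 0 and ΔS_universe = ΔS_gas.

ΔS_universe = 8.4 J/K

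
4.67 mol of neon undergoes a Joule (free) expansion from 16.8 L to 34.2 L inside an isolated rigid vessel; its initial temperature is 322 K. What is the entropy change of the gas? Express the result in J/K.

ΔS_gas = 27.6 J/K

No heat is exchanged and no work is done, so the ideal-gas temperature stays constant.
Entropy is a state function; using a reversible isothermal path, ΔS_gas = nR ln(V₂/V₁) = 4.67 × 8.314 × ln(34.2/16.8) = 27.6 J/K.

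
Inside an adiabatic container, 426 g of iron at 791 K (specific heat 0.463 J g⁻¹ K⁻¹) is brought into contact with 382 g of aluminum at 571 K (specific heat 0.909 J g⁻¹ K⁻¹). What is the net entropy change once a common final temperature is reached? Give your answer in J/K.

Energy balance: T_f = (m₁c₁T₁ + m₂c₂T₂)/(m₁c₁ + m₂c₂) = 650.7 K.
ΔS₁ = m₁c₁ ln(T_f/T₁) = 197.238 × ln(650.7/791) = -38.51 J/K.
ΔS₂ = m₂c₂ ln(T_f/T₂) = 347.238 × ln(650.7/571) = 45.37 J/K.
ΔS_total = -38.51 + 45.37 = 6.86 J/K.

ΔS_total = 6.86 J/K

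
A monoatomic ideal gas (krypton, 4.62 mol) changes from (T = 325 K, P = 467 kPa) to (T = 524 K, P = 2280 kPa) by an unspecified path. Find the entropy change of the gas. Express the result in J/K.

ΔS = -15 J/K

ΔS = nC_p ln(T₂/T₁) − nR ln(P₂/P₁), with C_p = 5R/2 = 20.79 J mol⁻¹ K⁻¹ for a monoatomic ideal gas.
ΔS = 4.62 × [20.79 × ln(524/325) − 8.314 × ln(2280/467)] = -15 J/K.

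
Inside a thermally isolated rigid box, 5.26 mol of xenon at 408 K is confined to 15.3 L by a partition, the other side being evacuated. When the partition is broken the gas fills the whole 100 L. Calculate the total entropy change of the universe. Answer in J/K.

No heat is exchanged and no work is done, so the ideal-gas temperature stays constant.
Entropy is a state function; using a reversible isothermal path, ΔS_gas = nR ln(V₂/V₁) = 5.26 × 8.314 × ln(100/15.3) = 82.1 J/K.
The insulated surroundings exchange no heat, so ΔS_surr = 0 and ΔS_universe = ΔS_gas.

ΔS_universe = 82.1 J/K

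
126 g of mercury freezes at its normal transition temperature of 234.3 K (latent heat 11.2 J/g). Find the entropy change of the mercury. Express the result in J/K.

Heat released by the substance: Q = −mL = −126 × 11.2 = −1411.2 J.
At constant T, ΔS = Q_rev/T = −1411.2 / 234.3 = -6.02 J/K.

ΔS = -6.02 J/K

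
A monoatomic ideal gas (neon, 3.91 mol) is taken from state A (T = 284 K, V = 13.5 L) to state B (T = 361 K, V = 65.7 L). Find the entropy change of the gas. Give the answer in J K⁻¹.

Entropy is a state function: ΔS = nC_V ln(T₂/T₁) + nR ln(V₂/V₁), with C_V = 3R/2 = 12.47 J mol⁻¹ K⁻¹ for a monoatomic ideal gas.
ΔS = 3.91 × [12.47 × ln(361/284) + 8.314 × ln(65.7/13.5)] = 63.1 J/K.

ΔS = 63.1 J/K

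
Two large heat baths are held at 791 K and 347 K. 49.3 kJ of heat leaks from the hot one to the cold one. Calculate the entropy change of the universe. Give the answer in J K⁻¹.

ΔS_hot = −Q/T_H = −49300/791 = -62.326 J/K and ΔS_cold = +Q/T_C = 49300/347 = 142.07 J/K.
ΔS_total = -62.326 + 142.07 = 79.7 J/K, positive as the second law requires.

ΔS_total = 79.7 J/K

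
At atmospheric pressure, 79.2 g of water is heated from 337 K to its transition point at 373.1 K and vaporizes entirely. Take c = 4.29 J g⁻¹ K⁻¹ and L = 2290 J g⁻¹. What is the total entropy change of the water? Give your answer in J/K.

ΔS = 521 J/K

Warming step: ΔS₁ = m c ln(T_tr/T_i) = 79.2 × 4.29 × ln(373.1/337) = 34.58 J/K.
Phase change: ΔS₂ = +mL/T_tr = 79.2 × 2290 / 373.1 = 486.1 J/K.
ΔS_total = (34.58) + (486.1) = 521 J/K.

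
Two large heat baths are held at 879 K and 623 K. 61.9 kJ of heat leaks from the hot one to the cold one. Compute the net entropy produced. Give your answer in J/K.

ΔS_hot = −Q/T_H = −61900/879 = -70.42 J/K and ΔS_cold = +Q/T_C = 61900/623 = 99.36 J/K.
ΔS_total = -70.42 + 99.36 = 28.9 J/K, positive as the second law requires.

ΔS_total = 28.9 J/K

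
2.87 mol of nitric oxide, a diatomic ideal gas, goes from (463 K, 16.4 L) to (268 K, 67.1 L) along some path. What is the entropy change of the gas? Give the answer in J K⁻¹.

Entropy is a state function: ΔS = nC_V ln(T₂/T₁) + nR ln(V₂/V₁), with C_V = 5R/2 = 20.79 J mol⁻¹ K⁻¹ for a diatomic ideal gas.
ΔS = 2.87 × [20.79 × ln(268/463) + 8.314 × ln(67.1/16.4)] = 1 J/K.

ΔS = 1 J/K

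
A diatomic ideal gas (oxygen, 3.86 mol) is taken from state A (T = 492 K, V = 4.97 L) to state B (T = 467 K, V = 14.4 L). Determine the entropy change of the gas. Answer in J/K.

ΔS = 30 J/K

Entropy is a state function: ΔS = nC_V ln(T₂/T₁) + nR ln(V₂/V₁), with C_V = 5R/2 = 20.79 J mol⁻¹ K⁻¹ for a diatomic ideal gas.
ΔS = 3.86 × [20.79 × ln(467/492) + 8.314 × ln(14.4/4.97)] = 30 J/K.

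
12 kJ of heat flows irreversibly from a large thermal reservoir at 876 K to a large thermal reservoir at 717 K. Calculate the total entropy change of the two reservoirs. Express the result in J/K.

ΔS_hot = −Q/T_H = −12000/876 = -13.7 J/K and ΔS_cold = +Q/T_C = 12000/717 = 16.74 J/K.
ΔS_total = -13.7 + 16.74 = 3.04 J/K, positive as the second law requires.

ΔS_total = 3.04 J/K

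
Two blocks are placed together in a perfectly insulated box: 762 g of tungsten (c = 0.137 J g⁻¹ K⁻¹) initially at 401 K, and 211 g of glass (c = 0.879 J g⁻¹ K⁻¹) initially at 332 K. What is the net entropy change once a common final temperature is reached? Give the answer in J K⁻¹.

Energy balance: T_f = (m₁c₁T₁ + m₂c₂T₂)/(m₁c₁ + m₂c₂) = 356.85 K.
ΔS₁ = m₁c₁ ln(T_f/T₁) = 104.394 × ln(356.85/401) = -12.18 J/K.
ΔS₂ = m₂c₂ ln(T_f/T₂) = 185.469 × ln(356.85/332) = 13.39 J/K.
ΔS_total = -12.18 + 13.39 = 1.21 J/K.

ΔS_total = 1.21 J/K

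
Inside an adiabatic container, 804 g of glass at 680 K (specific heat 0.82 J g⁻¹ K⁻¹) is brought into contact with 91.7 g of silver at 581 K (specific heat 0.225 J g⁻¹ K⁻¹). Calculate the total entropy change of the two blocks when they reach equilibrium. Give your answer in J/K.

Energy balance: T_f = (m₁c₁T₁ + m₂c₂T₂)/(m₁c₁ + m₂c₂) = 677 K.
ΔS₁ = m₁c₁ ln(T_f/T₁) = 659.28 × ln(677/680) = -2.919 J/K.
ΔS₂ = m₂c₂ ln(T_f/T₂) = 20.6325 × ln(677/581) = 3.155 J/K.
ΔS_total = -2.919 + 3.155 = 0.236 J/K.

ΔS_total = 0.236 J/K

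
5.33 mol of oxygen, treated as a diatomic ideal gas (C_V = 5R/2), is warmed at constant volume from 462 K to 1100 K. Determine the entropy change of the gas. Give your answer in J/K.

At constant volume, ΔS = nC_V ln(T₂/T₁) with C_V = 5R/2 = 20.79 J mol⁻¹ K⁻¹.
ΔS = 5.33 × 20.79 × ln(1100/462) = 96.1 J/K.

ΔS = 96.1 J/K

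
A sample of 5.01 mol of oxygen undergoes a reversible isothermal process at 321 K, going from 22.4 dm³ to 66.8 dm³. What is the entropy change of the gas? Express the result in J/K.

ΔS_gas = 45.5 J/K

For an isothermal ideal gas ΔS_gas = nR ln(V₂/V₁) = 5.01 × 8.314 × ln(66.8/22.4) = 45.5 J/K.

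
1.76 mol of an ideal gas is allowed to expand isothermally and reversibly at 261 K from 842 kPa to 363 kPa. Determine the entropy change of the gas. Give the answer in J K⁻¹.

ΔS_gas = 12.3 J/K

For an isothermal ideal gas ΔS_gas = nR ln(P₁/P₂) = 1.76 × 8.314 × ln(842/363) = 12.3 J/K.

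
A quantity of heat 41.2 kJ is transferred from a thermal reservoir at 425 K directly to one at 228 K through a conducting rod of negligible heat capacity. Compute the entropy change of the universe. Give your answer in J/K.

ΔS_total = 83.8 J/K

ΔS_hot = −Q/T_H = −41200/425 = -96.94 J/K and ΔS_cold = +Q/T_C = 41200/228 = 180.7 J/K.
ΔS_total = -96.94 + 180.7 = 83.8 J/K, positive as the second law requires.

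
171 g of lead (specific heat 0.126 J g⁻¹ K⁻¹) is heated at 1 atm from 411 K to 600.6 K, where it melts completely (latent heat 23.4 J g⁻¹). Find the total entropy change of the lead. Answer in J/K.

ΔS = 14.8 J/K

Warming step: ΔS₁ = m c ln(T_tr/T_i) = 171 × 0.126 × ln(600.6/411) = 8.173 J/K.
Phase change: ΔS₂ = +mL/T_tr = 171 × 23.4 / 600.6 = 6.662 J/K.
ΔS_total = (8.173) + (6.662) = 14.8 J/K.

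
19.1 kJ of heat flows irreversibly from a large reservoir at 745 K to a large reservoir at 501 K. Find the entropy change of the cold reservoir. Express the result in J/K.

ΔS_cold = 38.1 J/K

The cold reservoir gains heat Q, so ΔS_cold = +Q/T_C = 19100/501 = 38.1 J/K.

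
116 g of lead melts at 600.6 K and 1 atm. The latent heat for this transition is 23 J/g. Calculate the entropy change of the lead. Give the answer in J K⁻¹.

ΔS = 4.44 J/K

Heat absorbed by the substance: Q = mL = 116 × 23 = 2668 J.
At constant T, ΔS = Q_rev/T = 2668 / 600.6 = 4.44 J/K.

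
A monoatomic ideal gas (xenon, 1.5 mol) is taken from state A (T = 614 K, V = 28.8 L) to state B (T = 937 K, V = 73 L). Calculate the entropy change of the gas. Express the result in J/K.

Entropy is a state function: ΔS = nC_V ln(T₂/T₁) + nR ln(V₂/V₁), with C_V = 3R/2 = 12.47 J mol⁻¹ K⁻¹ for a monoatomic ideal gas.
ΔS = 1.5 × [12.47 × ln(937/614) + 8.314 × ln(73/28.8)] = 19.5 J/K.

ΔS = 19.5 J/K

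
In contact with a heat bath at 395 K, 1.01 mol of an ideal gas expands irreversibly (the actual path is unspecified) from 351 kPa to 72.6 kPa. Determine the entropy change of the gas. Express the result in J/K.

Entropy is a state function, so ΔS_gas depends only on the end states.
For an isothermal ideal gas ΔS_gas = nR ln(P₁/P₂) = 1.01 × 8.314 × ln(351/72.6) = 13.2 J/K.

ΔS_gas = 13.2 J/K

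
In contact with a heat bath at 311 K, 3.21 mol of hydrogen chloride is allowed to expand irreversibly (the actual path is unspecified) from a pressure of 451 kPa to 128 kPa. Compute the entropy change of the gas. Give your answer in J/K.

ΔS_gas = 33.6 J/K

Entropy is a state function, so ΔS_gas depends only on the end states.
For an isothermal ideal gas ΔS_gas = nR ln(P₁/P₂) = 3.21 × 8.314 × ln(451/128) = 33.6 J/K.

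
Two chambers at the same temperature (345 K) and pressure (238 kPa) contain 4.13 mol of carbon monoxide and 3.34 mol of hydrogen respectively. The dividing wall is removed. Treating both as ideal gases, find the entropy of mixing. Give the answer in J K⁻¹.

Mole fractions: x_A = 4.13/7.47 = 0.553, x_B = 0.447.
ΔS_mix = −R(n_A ln x_A + n_B ln x_B) = −8.314 × (4.13 ln 0.553 + 3.34 ln 0.447) = 42.7 J/K.

ΔS_mix = 42.7 J/K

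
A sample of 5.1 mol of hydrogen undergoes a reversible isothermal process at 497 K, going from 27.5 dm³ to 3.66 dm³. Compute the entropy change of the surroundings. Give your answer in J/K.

ΔS_surr = 85.5 J/K

For an isothermal ideal gas ΔS_gas = nR ln(V₂/V₁) = 5.1 × 8.314 × ln(3.66/27.5) = -85.5 J/K.
The process is reversible, so ΔS_surr = −ΔS_gas = 85.5 J/K and ΔS_universe = 0.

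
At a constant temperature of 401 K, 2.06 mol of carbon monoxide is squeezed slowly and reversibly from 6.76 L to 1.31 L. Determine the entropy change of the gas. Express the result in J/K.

For an isothermal ideal gas ΔS_gas = nR ln(V₂/V₁) = 2.06 × 8.314 × ln(1.31/6.76) = -28.1 J/K.

ΔS_gas = -28.1 J/K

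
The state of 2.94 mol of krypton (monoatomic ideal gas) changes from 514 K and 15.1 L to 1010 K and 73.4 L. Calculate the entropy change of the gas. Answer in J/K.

ΔS = 63.4 J/K

Entropy is a state function: ΔS = nC_V ln(T₂/T₁) + nR ln(V₂/V₁), with C_V = 3R/2 = 12.47 J mol⁻¹ K⁻¹ for a monoatomic ideal gas.
ΔS = 2.94 × [12.47 × ln(1010/514) + 8.314 × ln(73.4/15.1)] = 63.4 J/K.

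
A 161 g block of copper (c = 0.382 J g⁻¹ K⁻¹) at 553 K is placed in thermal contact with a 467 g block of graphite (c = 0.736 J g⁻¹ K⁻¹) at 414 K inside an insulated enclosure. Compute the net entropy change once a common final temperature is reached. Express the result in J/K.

ΔS_total = 2.34 J/K

Energy balance: T_f = (m₁c₁T₁ + m₂c₂T₂)/(m₁c₁ + m₂c₂) = 435.1 K.
ΔS₁ = m₁c₁ ln(T_f/T₁) = 61.502 × ln(435.1/553) = -14.7475 J/K.
ΔS₂ = m₂c₂ ln(T_f/T₂) = 343.712 × ln(435.1/414) = 17.0835 J/K.
ΔS_total = -14.7475 + 17.0835 = 2.34 J/K.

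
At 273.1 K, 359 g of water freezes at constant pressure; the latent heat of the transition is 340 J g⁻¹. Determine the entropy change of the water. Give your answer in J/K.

Heat released by the substance: Q = −mL = −359 × 340 = −122060 J.
At constant T, ΔS = Q_rev/T = −122060 / 273.1 = -447 J/K.

ΔS = -447 J/K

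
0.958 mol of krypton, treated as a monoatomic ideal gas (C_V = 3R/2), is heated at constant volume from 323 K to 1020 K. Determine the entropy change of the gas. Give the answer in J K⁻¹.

At constant volume, ΔS = nC_V ln(T₂/T₁) with C_V = 3R/2 = 12.47 J mol⁻¹ K⁻¹.
ΔS = 0.958 × 12.47 × ln(1020/323) = 13.7 J/K.

ΔS = 13.7 J/K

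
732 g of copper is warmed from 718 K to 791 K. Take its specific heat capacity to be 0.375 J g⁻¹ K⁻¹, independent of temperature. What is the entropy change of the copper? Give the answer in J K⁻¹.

ΔS = ∫dQ_rev/T = m c ln(T₂/T₁) = 732 × 0.375 × ln(791/718) = 26.6 J/K.

ΔS = 26.6 J/K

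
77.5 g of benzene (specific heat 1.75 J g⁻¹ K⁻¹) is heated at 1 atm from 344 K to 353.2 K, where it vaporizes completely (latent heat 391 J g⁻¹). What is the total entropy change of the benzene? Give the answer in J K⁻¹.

ΔS = 89.4 J/K

Warming step: ΔS₁ = m c ln(T_tr/T_i) = 77.5 × 1.75 × ln(353.2/344) = 3.58 J/K.
Phase change: ΔS₂ = +mL/T_tr = 77.5 × 391 / 353.2 = 85.79 J/K.
ΔS_total = (3.58) + (85.79) = 89.4 J/K.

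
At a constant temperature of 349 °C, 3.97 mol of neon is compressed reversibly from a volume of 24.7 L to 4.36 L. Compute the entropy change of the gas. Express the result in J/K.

ΔS_gas = -57.2 J/K

For an isothermal ideal gas ΔS_gas = nR ln(V₂/V₁) = 3.97 × 8.314 × ln(4.36/24.7) = -57.2 J/K.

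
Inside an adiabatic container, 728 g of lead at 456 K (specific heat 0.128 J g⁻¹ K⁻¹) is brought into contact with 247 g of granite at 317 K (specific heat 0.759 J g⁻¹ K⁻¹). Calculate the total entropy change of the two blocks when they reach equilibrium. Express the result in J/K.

Energy balance: T_f = (m₁c₁T₁ + m₂c₂T₂)/(m₁c₁ + m₂c₂) = 363.15 K.
ΔS₁ = m₁c₁ ln(T_f/T₁) = 93.184 × ln(363.15/456) = -21.216 J/K.
ΔS₂ = m₂c₂ ln(T_f/T₂) = 187.473 × ln(363.15/317) = 25.481 J/K.
ΔS_total = -21.216 + 25.481 = 4.27 J/K.

ΔS_total = 4.27 J/K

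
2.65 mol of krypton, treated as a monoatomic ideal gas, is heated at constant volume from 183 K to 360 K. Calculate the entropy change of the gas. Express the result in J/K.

ΔS = 22.4 J/K

At constant volume, ΔS = nC_V ln(T₂/T₁) with C_V = 3R/2 = 12.47 J mol⁻¹ K⁻¹.
ΔS = 2.65 × 12.47 × ln(360/183) = 22.4 J/K.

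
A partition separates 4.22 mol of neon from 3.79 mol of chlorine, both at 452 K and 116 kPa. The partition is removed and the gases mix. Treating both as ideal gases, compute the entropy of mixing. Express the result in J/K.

ΔS_mix = 46.1 J/K

Mole fractions: x_A = 4.22/8.01 = 0.527, x_B = 0.473.
ΔS_mix = −R(n_A ln x_A + n_B ln x_B) = −8.314 × (4.22 ln 0.527 + 3.79 ln 0.473) = 46.1 J/K.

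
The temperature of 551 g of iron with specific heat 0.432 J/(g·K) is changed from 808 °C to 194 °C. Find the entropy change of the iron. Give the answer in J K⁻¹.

ΔS = -200 J/K

In kelvin: T₁ = 1081.15 K, T₂ = 467.15 K. ΔS = ∫dQ_rev/T = m c ln(T₂/T₁) = 551 × 0.432 × ln(467.15/1081.15) = -200 J/K.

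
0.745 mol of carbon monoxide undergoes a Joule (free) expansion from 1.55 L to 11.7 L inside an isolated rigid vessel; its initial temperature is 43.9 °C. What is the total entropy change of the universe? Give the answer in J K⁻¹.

No heat is exchanged and no work is done, so the ideal-gas temperature stays constant.
Entropy is a state function; using a reversible isothermal path, ΔS_gas = nR ln(V₂/V₁) = 0.745 × 8.314 × ln(11.7/1.55) = 12.5 J/K.
The insulated surroundings exchange no heat, so ΔS_surr = 0 and ΔS_universe = ΔS_gas.

ΔS_universe = 12.5 J/K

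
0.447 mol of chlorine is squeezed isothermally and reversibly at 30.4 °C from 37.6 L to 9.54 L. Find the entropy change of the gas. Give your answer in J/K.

For an isothermal ideal gas ΔS_gas = nR ln(V₂/V₁) = 0.447 × 8.314 × ln(9.54/37.6) = -5.1 J/K.

ΔS_gas = -5.1 J/K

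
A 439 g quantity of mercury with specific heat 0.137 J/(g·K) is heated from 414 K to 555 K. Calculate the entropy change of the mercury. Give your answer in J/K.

ΔS = 17.6 J/K

ΔS = ∫dQ_rev/T = m c ln(T₂/T₁) = 439 × 0.137 × ln(555/414) = 17.6 J/K.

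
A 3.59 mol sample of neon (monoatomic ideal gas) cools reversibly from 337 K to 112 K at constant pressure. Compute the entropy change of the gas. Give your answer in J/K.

At constant pressure, ΔS = nC_p ln(T₂/T₁) with C_p = 5R/2 = 20.79 J mol⁻¹ K⁻¹.
ΔS = 3.59 × 20.79 × ln(112/337) = -82.2 J/K.

ΔS = -82.2 J/K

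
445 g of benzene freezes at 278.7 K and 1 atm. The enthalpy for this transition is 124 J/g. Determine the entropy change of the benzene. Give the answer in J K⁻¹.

Heat released by the substance: Q = −mL = −445 × 124 = −55180 J.
At constant T, ΔS = Q_rev/T = −55180 / 278.7 = -198 J/K.

ΔS = -198 J/K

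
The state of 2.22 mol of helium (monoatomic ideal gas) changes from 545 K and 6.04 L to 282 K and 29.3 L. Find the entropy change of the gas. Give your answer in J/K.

ΔS = 10.9 J/K

Entropy is a state function: ΔS = nC_V ln(T₂/T₁) + nR ln(V₂/V₁), with C_V = 3R/2 = 12.47 J mol⁻¹ K⁻¹ for a monoatomic ideal gas.
ΔS = 2.22 × [12.47 × ln(282/545) + 8.314 × ln(29.3/6.04)] = 10.9 J/K.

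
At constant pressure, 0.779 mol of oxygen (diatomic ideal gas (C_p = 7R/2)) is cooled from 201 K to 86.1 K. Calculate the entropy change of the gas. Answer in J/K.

ΔS = -19.2 J/K

At constant pressure, ΔS = nC_p ln(T₂/T₁) with C_p = 7R/2 = 29.1 J mol⁻¹ K⁻¹.
ΔS = 0.779 × 29.1 × ln(86.1/201) = -19.2 J/K.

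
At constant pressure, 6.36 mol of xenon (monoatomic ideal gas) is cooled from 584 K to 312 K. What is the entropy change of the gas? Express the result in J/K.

ΔS = -82.9 J/K

At constant pressure, ΔS = nC_p ln(T₂/T₁) with C_p = 5R/2 = 20.79 J mol⁻¹ K⁻¹.
ΔS = 6.36 × 20.79 × ln(312/584) = -82.9 J/K.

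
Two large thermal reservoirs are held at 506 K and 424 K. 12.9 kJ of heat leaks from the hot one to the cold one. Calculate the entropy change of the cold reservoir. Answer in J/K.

The cold reservoir gains heat Q, so ΔS_cold = +Q/T_C = 12900/424 = 30.4 J/K.

ΔS_cold = 30.4 J/K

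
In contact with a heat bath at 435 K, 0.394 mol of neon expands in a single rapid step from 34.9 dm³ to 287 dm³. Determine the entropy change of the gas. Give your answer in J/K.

ΔS_gas = 6.9 J/K

Entropy is a state function, so ΔS_gas depends only on the end states.
For an isothermal ideal gas ΔS_gas = nR ln(V₂/V₁) = 0.394 × 8.314 × ln(287/34.9) = 6.9 J/K.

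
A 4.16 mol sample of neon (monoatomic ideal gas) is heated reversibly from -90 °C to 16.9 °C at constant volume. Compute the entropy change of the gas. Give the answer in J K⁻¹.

In kelvin: T₁ = 183.15 K, T₂ = 290.05 K. At constant volume, ΔS = nC_V ln(T₂/T₁) with C_V = 3R/2 = 12.47 J mol⁻¹ K⁻¹.
ΔS = 4.16 × 12.47 × ln(290.05/183.15) = 23.9 J/K.

ΔS = 23.9 J/K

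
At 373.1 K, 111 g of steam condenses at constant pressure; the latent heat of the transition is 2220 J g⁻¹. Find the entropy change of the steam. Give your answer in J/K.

Heat released by the substance: Q = −mL = −111 × 2220 = −246420 J.
At constant T, ΔS = Q_rev/T = −246420 / 373.1 = -660 J/K.

ΔS = -660 J/K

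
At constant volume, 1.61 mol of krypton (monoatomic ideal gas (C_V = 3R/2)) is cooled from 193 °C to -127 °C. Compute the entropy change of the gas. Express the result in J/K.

ΔS = -23.3 J/K

In kelvin: T₁ = 466.15 K, T₂ = 146.15 K. At constant volume, ΔS = nC_V ln(T₂/T₁) with C_V = 3R/2 = 12.47 J mol⁻¹ K⁻¹.
ΔS = 1.61 × 12.47 × ln(146.15/466.15) = -23.3 J/K.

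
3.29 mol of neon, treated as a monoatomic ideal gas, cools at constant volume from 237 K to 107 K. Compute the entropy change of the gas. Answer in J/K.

At constant volume, ΔS = nC_V ln(T₂/T₁) with C_V = 3R/2 = 12.47 J mol⁻¹ K⁻¹.
ΔS = 3.29 × 12.47 × ln(107/237) = -32.6 J/K.

ΔS = -32.6 J/K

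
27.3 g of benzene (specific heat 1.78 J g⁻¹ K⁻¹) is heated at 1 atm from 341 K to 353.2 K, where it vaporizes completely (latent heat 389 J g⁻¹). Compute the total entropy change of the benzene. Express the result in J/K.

Warming step: ΔS₁ = m c ln(T_tr/T_i) = 27.3 × 1.78 × ln(353.2/341) = 1.708 J/K.
Phase change: ΔS₂ = +mL/T_tr = 27.3 × 389 / 353.2 = 30.07 J/K.
ΔS_total = (1.708) + (30.07) = 31.8 J/K.

ΔS = 31.8 J/K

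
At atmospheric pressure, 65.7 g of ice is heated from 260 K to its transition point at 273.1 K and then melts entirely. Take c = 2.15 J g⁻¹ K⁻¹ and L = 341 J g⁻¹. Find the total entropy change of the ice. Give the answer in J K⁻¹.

ΔS = 89 J/K

Warming step: ΔS₁ = m c ln(T_tr/T_i) = 65.7 × 2.15 × ln(273.1/260) = 6.944 J/K.
Phase change: ΔS₂ = +mL/T_tr = 65.7 × 341 / 273.1 = 82.03 J/K.
ΔS_total = (6.944) + (82.03) = 89 J/K.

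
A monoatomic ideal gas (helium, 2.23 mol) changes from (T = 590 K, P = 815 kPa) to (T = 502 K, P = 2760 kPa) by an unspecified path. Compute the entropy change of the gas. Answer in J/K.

ΔS = nC_p ln(T₂/T₁) − nR ln(P₂/P₁), with C_p = 5R/2 = 20.79 J mol⁻¹ K⁻¹ for a monoatomic ideal gas.
ΔS = 2.23 × [20.79 × ln(502/590) − 8.314 × ln(2760/815)] = -30.1 J/K.

ΔS = -30.1 J/K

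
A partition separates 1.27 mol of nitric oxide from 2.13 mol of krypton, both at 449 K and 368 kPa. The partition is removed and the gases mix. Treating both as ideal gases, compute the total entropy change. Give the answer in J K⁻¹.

ΔS_mix = 18.7 J/K

Mole fractions: x_A = 1.27/3.4 = 0.374, x_B = 0.626.
ΔS_mix = −R(n_A ln x_A + n_B ln x_B) = −8.314 × (1.27 ln 0.374 + 2.13 ln 0.626) = 18.7 J/K.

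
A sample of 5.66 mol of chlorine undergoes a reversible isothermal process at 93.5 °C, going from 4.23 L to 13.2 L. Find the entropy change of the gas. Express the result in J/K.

ΔS_gas = 53.6 J/K

For an isothermal ideal gas ΔS_gas = nR ln(V₂/V₁) = 5.66 × 8.314 × ln(13.2/4.23) = 53.6 J/K.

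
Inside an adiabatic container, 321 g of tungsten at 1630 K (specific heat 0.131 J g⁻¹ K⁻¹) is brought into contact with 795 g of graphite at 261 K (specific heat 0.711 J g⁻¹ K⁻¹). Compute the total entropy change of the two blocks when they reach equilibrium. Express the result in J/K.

ΔS_total = 111 J/K

Energy balance: T_f = (m₁c₁T₁ + m₂c₂T₂)/(m₁c₁ + m₂c₂) = 355.79 K.
ΔS₁ = m₁c₁ ln(T_f/T₁) = 42.051 × ln(355.79/1630) = -64 J/K.
ΔS₂ = m₂c₂ ln(T_f/T₂) = 565.245 × ln(355.79/261) = 175.1 J/K.
ΔS_total = -64 + 175.1 = 111 J/K.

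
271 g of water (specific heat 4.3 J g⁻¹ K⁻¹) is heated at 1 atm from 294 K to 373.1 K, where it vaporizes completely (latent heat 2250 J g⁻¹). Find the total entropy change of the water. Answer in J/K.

Warming step: ΔS₁ = m c ln(T_tr/T_i) = 271 × 4.3 × ln(373.1/294) = 277.7 J/K.
Phase change: ΔS₂ = +mL/T_tr = 271 × 2250 / 373.1 = 1634 J/K.
ΔS_total = (277.7) + (1634) = 1910 J/K.

ΔS = 1910 J/K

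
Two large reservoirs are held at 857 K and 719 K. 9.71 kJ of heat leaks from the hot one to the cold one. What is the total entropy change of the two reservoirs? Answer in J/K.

ΔS_hot = −Q/T_H = −9710/857 = -11.33 J/K and ΔS_cold = +Q/T_C = 9710/719 = 13.5 J/K.
ΔS_total = -11.33 + 13.5 = 2.17 J/K, positive as the second law requires.

ΔS_total = 2.17 J/K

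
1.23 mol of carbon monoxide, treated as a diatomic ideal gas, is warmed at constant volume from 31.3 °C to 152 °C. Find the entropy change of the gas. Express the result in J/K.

In kelvin: T₁ = 304.45 K, T₂ = 425.15 K. At constant volume, ΔS = nC_V ln(T₂/T₁) with C_V = 5R/2 = 20.79 J mol⁻¹ K⁻¹.
ΔS = 1.23 × 20.79 × ln(425.15/304.45) = 8.54 J/K.

ΔS = 8.54 J/K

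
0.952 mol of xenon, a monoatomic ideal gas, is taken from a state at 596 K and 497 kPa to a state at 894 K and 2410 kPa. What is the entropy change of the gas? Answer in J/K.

ΔS = nC_p ln(T₂/T₁) − nR ln(P₂/P₁), with C_p = 5R/2 = 20.79 J mol⁻¹ K⁻¹ for a monoatomic ideal gas.
ΔS = 0.952 × [20.79 × ln(894/596) − 8.314 × ln(2410/497)] = -4.47 J/K.

ΔS = -4.47 J/K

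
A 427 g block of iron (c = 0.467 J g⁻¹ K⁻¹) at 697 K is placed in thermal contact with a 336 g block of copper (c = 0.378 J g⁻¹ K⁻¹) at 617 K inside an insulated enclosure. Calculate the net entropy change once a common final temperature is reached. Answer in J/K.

ΔS_total = 0.571 J/K

Energy balance: T_f = (m₁c₁T₁ + m₂c₂T₂)/(m₁c₁ + m₂c₂) = 665.87 K.
ΔS₁ = m₁c₁ ln(T_f/T₁) = 199.409 × ln(665.87/697) = -9.111 J/K.
ΔS₂ = m₂c₂ ln(T_f/T₂) = 127.008 × ln(665.87/617) = 9.682 J/K.
ΔS_total = -9.111 + 9.682 = 0.571 J/K.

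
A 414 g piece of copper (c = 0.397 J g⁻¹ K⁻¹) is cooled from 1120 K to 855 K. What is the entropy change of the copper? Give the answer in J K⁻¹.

ΔS = -44.4 J/K

ΔS = ∫dQ_rev/T = m c ln(T₂/T₁) = 414 × 0.397 × ln(855/1120) = -44.4 J/K.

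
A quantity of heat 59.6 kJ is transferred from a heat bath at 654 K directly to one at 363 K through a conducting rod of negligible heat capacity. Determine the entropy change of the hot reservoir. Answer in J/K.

The hot reservoir loses heat Q, so ΔS_hot = −Q/T_H = −59600/654 = -91.1 J/K.

ΔS_hot = -91.1 J/K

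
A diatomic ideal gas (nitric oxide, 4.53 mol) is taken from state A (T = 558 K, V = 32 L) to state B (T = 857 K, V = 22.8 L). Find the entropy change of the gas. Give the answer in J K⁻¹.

Entropy is a state function: ΔS = nC_V ln(T₂/T₁) + nR ln(V₂/V₁), with C_V = 5R/2 = 20.79 J mol⁻¹ K⁻¹ for a diatomic ideal gas.
ΔS = 4.53 × [20.79 × ln(857/558) + 8.314 × ln(22.8/32)] = 27.6 J/K.

ΔS = 27.6 J/K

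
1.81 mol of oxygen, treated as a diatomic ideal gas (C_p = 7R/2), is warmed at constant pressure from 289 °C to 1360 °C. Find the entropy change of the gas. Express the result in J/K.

ΔS = 56.2 J/K

In kelvin: T₁ = 562.15 K, T₂ = 1633.15 K. At constant pressure, ΔS = nC_p ln(T₂/T₁) with C_p = 7R/2 = 29.1 J mol⁻¹ K⁻¹.
ΔS = 1.81 × 29.1 × ln(1633.15/562.15) = 56.2 J/K.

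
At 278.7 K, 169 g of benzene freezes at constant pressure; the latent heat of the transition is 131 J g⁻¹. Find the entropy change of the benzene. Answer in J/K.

ΔS = -79.4 J/K

Heat released by the substance: Q = −mL = −169 × 131 = −22139 J.
At constant T, ΔS = Q_rev/T = −22139 / 278.7 = -79.4 J/K.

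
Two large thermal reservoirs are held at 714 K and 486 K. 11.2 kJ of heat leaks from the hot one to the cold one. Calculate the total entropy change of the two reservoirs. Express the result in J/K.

ΔS_hot = −Q/T_H = −11200/714 = -15.69 J/K and ΔS_cold = +Q/T_C = 11200/486 = 23.05 J/K.
ΔS_total = -15.69 + 23.05 = 7.36 J/K, positive as the second law requires.

ΔS_total = 7.36 J/K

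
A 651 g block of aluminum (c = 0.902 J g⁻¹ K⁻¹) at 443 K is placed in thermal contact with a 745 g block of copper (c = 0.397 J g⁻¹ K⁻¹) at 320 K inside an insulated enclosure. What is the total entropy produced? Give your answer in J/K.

Energy balance: T_f = (m₁c₁T₁ + m₂c₂T₂)/(m₁c₁ + m₂c₂) = 401.8 K.
ΔS₁ = m₁c₁ ln(T_f/T₁) = 587.202 × ln(401.8/443) = -57.32 J/K.
ΔS₂ = m₂c₂ ln(T_f/T₂) = 295.765 × ln(401.8/320) = 67.33 J/K.
ΔS_total = -57.32 + 67.33 = 10 J/K.

ΔS_total = 10 J/K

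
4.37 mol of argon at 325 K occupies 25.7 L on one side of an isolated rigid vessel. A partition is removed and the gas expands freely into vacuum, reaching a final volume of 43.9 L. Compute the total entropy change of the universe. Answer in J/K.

For an ideal gas in free expansion Q = 0 and W = 0, so T is unchanged.
Entropy is a state function; using a reversible isothermal path, ΔS_gas = nR ln(V₂/V₁) = 4.37 × 8.314 × ln(43.9/25.7) = 19.5 J/K.
The insulated surroundings exchange no heat, so ΔS_surr = 0 and ΔS_universe = ΔS_gas.

ΔS_universe = 19.5 J/K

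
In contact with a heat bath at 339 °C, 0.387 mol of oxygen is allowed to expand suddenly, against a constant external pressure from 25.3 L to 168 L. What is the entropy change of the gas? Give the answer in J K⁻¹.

ΔS_gas = 6.09 J/K

Entropy is a state function, so ΔS_gas depends only on the end states.
For an isothermal ideal gas ΔS_gas = nR ln(V₂/V₁) = 0.387 × 8.314 × ln(168/25.3) = 6.09 J/K.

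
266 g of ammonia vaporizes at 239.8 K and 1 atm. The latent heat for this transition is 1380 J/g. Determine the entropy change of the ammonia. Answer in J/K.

ΔS = 1530 J/K

Heat absorbed by the substance: Q = mL = 266 × 1380 = 367080 J.
At constant T, ΔS = Q_rev/T = 367080 / 239.8 = 1530 J/K.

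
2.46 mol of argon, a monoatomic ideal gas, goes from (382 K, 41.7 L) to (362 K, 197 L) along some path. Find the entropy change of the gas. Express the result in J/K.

Entropy is a state function: ΔS = nC_V ln(T₂/T₁) + nR ln(V₂/V₁), with C_V = 3R/2 = 12.47 J mol⁻¹ K⁻¹ for a monoatomic ideal gas.
ΔS = 2.46 × [12.47 × ln(362/382) + 8.314 × ln(197/41.7)] = 30.1 J/K.

ΔS = 30.1 J/K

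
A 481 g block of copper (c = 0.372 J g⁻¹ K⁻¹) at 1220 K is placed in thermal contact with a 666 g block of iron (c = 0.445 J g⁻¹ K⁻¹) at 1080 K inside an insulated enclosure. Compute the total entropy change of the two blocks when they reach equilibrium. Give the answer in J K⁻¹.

ΔS_total = 0.837 J/K

Energy balance: T_f = (m₁c₁T₁ + m₂c₂T₂)/(m₁c₁ + m₂c₂) = 1132.7 K.
ΔS₁ = m₁c₁ ln(T_f/T₁) = 178.932 × ln(1132.7/1220) = -13.284 J/K.
ΔS₂ = m₂c₂ ln(T_f/T₂) = 296.37 × ln(1132.7/1080) = 14.121 J/K.
ΔS_total = -13.284 + 14.121 = 0.837 J/K.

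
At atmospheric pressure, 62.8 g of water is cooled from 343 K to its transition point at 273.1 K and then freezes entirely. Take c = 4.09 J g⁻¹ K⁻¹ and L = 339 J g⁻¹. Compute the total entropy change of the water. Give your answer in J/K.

ΔS = -136 J/K

Cooling step: ΔS₁ = m c ln(T_tr/T_i) = 62.8 × 4.09 × ln(273.1/343) = -58.53 J/K.
Phase change: ΔS₂ = −mL/T_tr = −62.8 × 339 / 273.1 = -77.95 J/K.
ΔS_total = (-58.53) + (-77.95) = -136 J/K.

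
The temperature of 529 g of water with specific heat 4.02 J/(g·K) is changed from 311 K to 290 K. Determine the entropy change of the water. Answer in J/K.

ΔS = -149 J/K

ΔS = ∫dQ_rev/T = m c ln(T₂/T₁) = 529 × 4.02 × ln(290/311) = -149 J/K.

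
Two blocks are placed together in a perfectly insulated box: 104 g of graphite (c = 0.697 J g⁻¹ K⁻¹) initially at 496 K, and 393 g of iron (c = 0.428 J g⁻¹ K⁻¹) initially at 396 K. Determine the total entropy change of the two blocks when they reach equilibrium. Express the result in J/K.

Energy balance: T_f = (m₁c₁T₁ + m₂c₂T₂)/(m₁c₁ + m₂c₂) = 426.12 K.
ΔS₁ = m₁c₁ ln(T_f/T₁) = 72.488 × ln(426.12/496) = -11.01 J/K.
ΔS₂ = m₂c₂ ln(T_f/T₂) = 168.204 × ln(426.12/396) = 12.33 J/K.
ΔS_total = -11.01 + 12.33 = 1.32 J/K.

ΔS_total = 1.32 J/K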